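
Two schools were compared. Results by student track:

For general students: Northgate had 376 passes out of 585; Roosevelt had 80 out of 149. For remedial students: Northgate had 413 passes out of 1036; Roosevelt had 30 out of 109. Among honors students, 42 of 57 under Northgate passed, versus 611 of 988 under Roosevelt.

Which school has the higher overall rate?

Roosevelt

General: Northgate 376/585 = 64.3%, Roosevelt 80/149 = 53.7% → Northgate
Remedial: Northgate 413/1036 = 39.9%, Roosevelt 30/109 = 27.5% → Northgate
Honors: Northgate 42/57 = 73.7%, Roosevelt 611/988 = 61.8% → Northgate
Overall: Northgate 831/1678 = 49.5%, Roosevelt 721/1246 = 57.9% → Roosevelt
(Northgate wins every student group but Roosevelt wins overall — Northgate's students skew toward the low-rate remedial group.)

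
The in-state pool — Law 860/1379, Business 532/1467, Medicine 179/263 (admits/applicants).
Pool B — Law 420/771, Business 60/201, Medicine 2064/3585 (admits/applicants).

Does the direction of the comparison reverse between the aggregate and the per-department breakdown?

Law: the in-state pool 860/1379 = 62.4%, Pool B 420/771 = 54.5% → the in-state pool
Business: the in-state pool 532/1467 = 36.3%, Pool B 60/201 = 29.9% → the in-state pool
Medicine: the in-state pool 179/263 = 68.1%, Pool B 2064/3585 = 57.6% → the in-state pool
Overall: the in-state pool 1571/3109 = 50.5%, Pool B 2544/4557 = 55.8% → Pool B
The in-state pool wins each department group but Pool B wins overall — the comparison reverses. The in-state pool's applicants skew toward Business, which has a lower base rate.

Yes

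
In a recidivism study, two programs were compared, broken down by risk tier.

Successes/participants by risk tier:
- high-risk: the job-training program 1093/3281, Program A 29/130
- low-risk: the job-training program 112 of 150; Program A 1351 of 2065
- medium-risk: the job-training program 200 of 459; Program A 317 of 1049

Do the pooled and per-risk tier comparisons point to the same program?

No

High-risk: the job-training program 1093/3281 = 33.3%, Program A 29/130 = 22.3% → the job-training program
Low-risk: the job-training program 112/150 = 74.7%, Program A 1351/2065 = 65.4% → the job-training program
Medium-risk: the job-training program 200/459 = 43.6%, Program A 317/1049 = 30.2% → the job-training program
Overall: the job-training program 1405/3890 = 36.1%, Program A 1697/3244 = 52.3% → Program A
The job-training program wins each risk group but Program A wins overall — the comparison reverses. The job-training program's participants skew toward high-risk, which has a lower base rate.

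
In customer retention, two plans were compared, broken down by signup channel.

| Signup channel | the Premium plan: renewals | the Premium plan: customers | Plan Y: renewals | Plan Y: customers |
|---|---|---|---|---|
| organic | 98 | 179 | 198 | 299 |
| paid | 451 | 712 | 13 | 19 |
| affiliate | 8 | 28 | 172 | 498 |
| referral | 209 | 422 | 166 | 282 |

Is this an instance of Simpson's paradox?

Organic: the Premium plan 98/179 = 54.7%, Plan Y 198/299 = 66.2% → Plan Y
Paid: the Premium plan 451/712 = 63.3%, Plan Y 13/19 = 68.4% → Plan Y
Affiliate: the Premium plan 8/28 = 28.6%, Plan Y 172/498 = 34.5% → Plan Y
Referral: the Premium plan 209/422 = 49.5%, Plan Y 166/282 = 58.9% → Plan Y
Overall: the Premium plan 766/1341 = 57.1%, Plan Y 549/1098 = 50.0% → the Premium plan
Plan Y wins each signup group but the Premium plan wins overall — the comparison reverses. Plan Y's customers skew toward affiliate, which has a lower base rate.

Yes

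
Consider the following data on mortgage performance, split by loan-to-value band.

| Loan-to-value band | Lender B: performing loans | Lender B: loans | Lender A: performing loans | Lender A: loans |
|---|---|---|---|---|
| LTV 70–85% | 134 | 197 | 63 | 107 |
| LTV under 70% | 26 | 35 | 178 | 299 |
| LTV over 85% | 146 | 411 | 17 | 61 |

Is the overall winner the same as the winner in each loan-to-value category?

No

LTV 70–85%: Lender B 134/197 = 68.0%, Lender A 63/107 = 58.9% → Lender B
LTV under 70%: Lender B 26/35 = 74.3%, Lender A 178/299 = 59.5% → Lender B
LTV over 85%: Lender B 146/411 = 35.5%, Lender A 17/61 = 27.9% → Lender B
Overall: Lender B 306/643 = 47.6%, Lender A 258/467 = 55.2% → Lender A
Lender B wins each loan-to-value group but Lender A wins overall — the comparison reverses. Lender B's loans skew toward LTV over 85%, which has a lower base rate.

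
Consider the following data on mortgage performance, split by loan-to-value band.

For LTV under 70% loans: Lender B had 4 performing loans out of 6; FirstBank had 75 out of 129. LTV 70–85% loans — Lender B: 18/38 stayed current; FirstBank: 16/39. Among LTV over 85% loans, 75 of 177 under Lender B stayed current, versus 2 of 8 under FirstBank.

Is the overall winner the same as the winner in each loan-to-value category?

No

LTV under 70%: Lender B 4/6 = 66.7%, FirstBank 75/129 = 58.1% → Lender B
LTV 70–85%: Lender B 18/38 = 47.4%, FirstBank 16/39 = 41.0% → Lender B
LTV over 85%: Lender B 75/177 = 42.4%, FirstBank 2/8 = 25.0% → Lender B
Overall: Lender B 97/221 = 43.9%, FirstBank 93/176 = 52.8% → FirstBank
Lender B wins each loan-to-value group but FirstBank wins overall — the comparison reverses. Lender B's loans skew toward LTV over 85%, which has a lower base rate.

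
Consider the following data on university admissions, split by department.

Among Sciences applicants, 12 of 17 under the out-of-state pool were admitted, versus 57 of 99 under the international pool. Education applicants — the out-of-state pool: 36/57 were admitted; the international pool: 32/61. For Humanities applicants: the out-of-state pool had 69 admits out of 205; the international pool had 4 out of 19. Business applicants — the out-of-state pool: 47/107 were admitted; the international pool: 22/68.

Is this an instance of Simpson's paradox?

Yes

Sciences: the out-of-state pool 12/17 = 70.6%, the international pool 57/99 = 57.6% → the out-of-state pool
Education: the out-of-state pool 36/57 = 63.2%, the international pool 32/61 = 52.5% → the out-of-state pool
Humanities: the out-of-state pool 69/205 = 33.7%, the international pool 4/19 = 21.1% → the out-of-state pool
Business: the out-of-state pool 47/107 = 43.9%, the international pool 22/68 = 32.4% → the out-of-state pool
Overall: the out-of-state pool 164/386 = 42.5%, the international pool 115/247 = 46.6% → the international pool
The out-of-state pool wins each department group but the international pool wins overall — the comparison reverses. The out-of-state pool's applicants skew toward Humanities, which has a lower base rate.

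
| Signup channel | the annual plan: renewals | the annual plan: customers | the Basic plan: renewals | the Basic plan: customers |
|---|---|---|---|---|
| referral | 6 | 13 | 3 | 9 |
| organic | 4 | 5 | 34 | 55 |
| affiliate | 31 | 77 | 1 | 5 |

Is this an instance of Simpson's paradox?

Yes

Referral: the annual plan 6/13 = 46.2%, the Basic plan 3/9 = 33.3% → the annual plan
Organic: the annual plan 4/5 = 80.0%, the Basic plan 34/55 = 61.8% → the annual plan
Affiliate: the annual plan 31/77 = 40.3%, the Basic plan 1/5 = 20.0% → the annual plan
Overall: the annual plan 41/95 = 43.2%, the Basic plan 38/69 = 55.1% → the Basic plan
The annual plan wins each signup group but the Basic plan wins overall — the comparison reverses. The annual plan's customers skew toward affiliate, which has a lower base rate.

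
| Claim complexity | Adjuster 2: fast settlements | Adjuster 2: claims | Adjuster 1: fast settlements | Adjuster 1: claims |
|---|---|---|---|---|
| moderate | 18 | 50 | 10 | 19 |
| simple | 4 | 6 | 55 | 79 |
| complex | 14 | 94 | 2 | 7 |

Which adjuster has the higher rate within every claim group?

Moderate: Adjuster 2 18/50 = 36.0%, Adjuster 1 10/19 = 52.6% → Adjuster 1
Simple: Adjuster 2 4/6 = 66.7%, Adjuster 1 55/79 = 69.6% → Adjuster 1
Complex: Adjuster 2 14/94 = 14.9%, Adjuster 1 2/7 = 28.6% → Adjuster 1
Adjuster 1 has the higher rate in all 3 groups.

Adjuster 1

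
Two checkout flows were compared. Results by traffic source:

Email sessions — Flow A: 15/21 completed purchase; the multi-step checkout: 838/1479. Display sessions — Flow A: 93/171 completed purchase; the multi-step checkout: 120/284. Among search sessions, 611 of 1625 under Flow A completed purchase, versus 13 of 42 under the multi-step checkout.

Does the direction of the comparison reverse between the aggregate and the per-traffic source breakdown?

Yes

Email: Flow A 15/21 = 71.4%, the multi-step checkout 838/1479 = 56.7% → Flow A
Display: Flow A 93/171 = 54.4%, the multi-step checkout 120/284 = 42.3% → Flow A
Search: Flow A 611/1625 = 37.6%, the multi-step checkout 13/42 = 31.0% → Flow A
Overall: Flow A 719/1817 = 39.6%, the multi-step checkout 971/1805 = 53.8% → the multi-step checkout
Flow A wins each traffic group but the multi-step checkout wins overall — the comparison reverses. Flow A's sessions skew toward search, which has a lower base rate.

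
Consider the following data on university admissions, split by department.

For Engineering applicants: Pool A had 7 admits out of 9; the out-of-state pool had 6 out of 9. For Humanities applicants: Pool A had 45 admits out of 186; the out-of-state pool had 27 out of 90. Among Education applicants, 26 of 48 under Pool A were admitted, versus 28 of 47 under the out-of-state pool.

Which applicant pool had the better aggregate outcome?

the out-of-state pool

Engineering: Pool A 7/9 = 77.8%, the out-of-state pool 6/9 = 66.7% → Pool A
Humanities: Pool A 45/186 = 24.2%, the out-of-state pool 27/90 = 30.0% → the out-of-state pool
Education: Pool A 26/48 = 54.2%, the out-of-state pool 28/47 = 59.6% → the out-of-state pool
Overall: Pool A 78/243 = 32.1%, the out-of-state pool 61/146 = 41.8% → the out-of-state pool
(Neither sweeps every department group, but the out-of-state pool has the higher pooled rate.)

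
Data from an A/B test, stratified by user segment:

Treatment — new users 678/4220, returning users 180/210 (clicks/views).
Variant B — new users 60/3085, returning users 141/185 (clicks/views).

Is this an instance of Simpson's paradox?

New users: Treatment 678/4220 = 16.1%, Variant B 60/3085 = 1.9% → Treatment
Returning users: Treatment 180/210 = 85.7%, Variant B 141/185 = 76.2% → Treatment
Overall: Treatment 858/4430 = 19.4%, Variant B 201/3270 = 6.1% → Treatment
Treatment wins overall and in every user group — no reversal.

No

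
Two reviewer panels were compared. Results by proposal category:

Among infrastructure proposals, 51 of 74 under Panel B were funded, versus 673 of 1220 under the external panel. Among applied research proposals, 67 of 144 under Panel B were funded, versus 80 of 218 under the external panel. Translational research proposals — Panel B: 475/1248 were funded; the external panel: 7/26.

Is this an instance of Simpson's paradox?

Infrastructure: Panel B 51/74 = 68.9%, the external panel 673/1220 = 55.2% → Panel B
Applied research: Panel B 67/144 = 46.5%, the external panel 80/218 = 36.7% → Panel B
Translational research: Panel B 475/1248 = 38.1%, the external panel 7/26 = 26.9% → Panel B
Overall: Panel B 593/1466 = 40.5%, the external panel 760/1464 = 51.9% → the external panel
Panel B wins each proposal group but the external panel wins overall — the comparison reverses. Panel B's proposals skew toward translational research, which has a lower base rate.

Yes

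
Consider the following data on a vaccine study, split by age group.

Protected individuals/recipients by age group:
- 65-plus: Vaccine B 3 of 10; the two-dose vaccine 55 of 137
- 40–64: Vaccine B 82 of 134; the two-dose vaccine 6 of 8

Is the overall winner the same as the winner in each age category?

65-plus: Vaccine B 3/10 = 30.0%, the two-dose vaccine 55/137 = 40.1% → the two-dose vaccine
40–64: Vaccine B 82/134 = 61.2%, the two-dose vaccine 6/8 = 75.0% → the two-dose vaccine
Overall: Vaccine B 85/144 = 59.0%, the two-dose vaccine 61/145 = 42.1% → Vaccine B
The two-dose vaccine wins each age group but Vaccine B wins overall — the comparison reverses. The two-dose vaccine's recipients skew toward 65-plus, which has a lower base rate.

No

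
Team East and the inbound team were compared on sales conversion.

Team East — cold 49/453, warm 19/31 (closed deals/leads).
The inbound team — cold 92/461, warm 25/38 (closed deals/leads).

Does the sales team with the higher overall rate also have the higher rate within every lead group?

Cold: Team East 49/453 = 10.8%, the inbound team 92/461 = 20.0% → the inbound team
Warm: Team East 19/31 = 61.3%, the inbound team 25/38 = 65.8% → the inbound team
Overall: Team East 68/484 = 14.0%, the inbound team 117/499 = 23.4% → the inbound team
The inbound team wins overall and in every lead group — no reversal.

Yes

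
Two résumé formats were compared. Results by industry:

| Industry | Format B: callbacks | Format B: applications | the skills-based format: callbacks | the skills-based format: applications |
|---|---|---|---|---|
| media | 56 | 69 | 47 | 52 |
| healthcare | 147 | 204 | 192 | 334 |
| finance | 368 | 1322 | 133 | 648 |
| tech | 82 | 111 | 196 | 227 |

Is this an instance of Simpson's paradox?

No

Media: Format B 56/69 = 81.2%, the skills-based format 47/52 = 90.4% → the skills-based format
Healthcare: Format B 147/204 = 72.1%, the skills-based format 192/334 = 57.5% → Format B
Finance: Format B 368/1322 = 27.8%, the skills-based format 133/648 = 20.5% → Format B
Tech: Format B 82/111 = 73.9%, the skills-based format 196/227 = 86.3% → the skills-based format
Overall: Format B 653/1706 = 38.3%, the skills-based format 568/1261 = 45.0% → the skills-based format
Neither sweeps: Format B wins 2 of 4 groups, the skills-based format wins 2. The skills-based format wins overall but not every group — no Simpson reversal.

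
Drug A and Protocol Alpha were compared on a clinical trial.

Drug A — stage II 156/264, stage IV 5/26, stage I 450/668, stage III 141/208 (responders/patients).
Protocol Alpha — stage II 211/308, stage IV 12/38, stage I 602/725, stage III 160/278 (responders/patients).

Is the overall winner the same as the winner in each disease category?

Stage II: Drug A 156/264 = 59.1%, Protocol Alpha 211/308 = 68.5% → Protocol Alpha
Stage IV: Drug A 5/26 = 19.2%, Protocol Alpha 12/38 = 31.6% → Protocol Alpha
Stage I: Drug A 450/668 = 67.4%, Protocol Alpha 602/725 = 83.0% → Protocol Alpha
Stage III: Drug A 141/208 = 67.8%, Protocol Alpha 160/278 = 57.6% → Drug A
Overall: Drug A 752/1166 = 64.5%, Protocol Alpha 985/1349 = 73.0% → Protocol Alpha
Neither sweeps: Drug A wins 1 of 4 groups, Protocol Alpha wins 3. Protocol Alpha wins overall but not every group — no Simpson reversal.

No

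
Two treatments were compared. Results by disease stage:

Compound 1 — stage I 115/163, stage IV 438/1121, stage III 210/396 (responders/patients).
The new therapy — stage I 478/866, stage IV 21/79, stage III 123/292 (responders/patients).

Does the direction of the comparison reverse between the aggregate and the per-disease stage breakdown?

Yes

Stage I: Compound 1 115/163 = 70.6%, the new therapy 478/866 = 55.2% → Compound 1
Stage IV: Compound 1 438/1121 = 39.1%, the new therapy 21/79 = 26.6% → Compound 1
Stage III: Compound 1 210/396 = 53.0%, the new therapy 123/292 = 42.1% → Compound 1
Overall: Compound 1 763/1680 = 45.4%, the new therapy 622/1237 = 50.3% → the new therapy
Compound 1 wins each disease group but the new therapy wins overall — the comparison reverses. Compound 1's patients skew toward stage IV, which has a lower base rate.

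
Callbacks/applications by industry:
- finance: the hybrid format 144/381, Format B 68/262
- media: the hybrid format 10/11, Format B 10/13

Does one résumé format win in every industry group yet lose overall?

No

Finance: the hybrid format 144/381 = 37.8%, Format B 68/262 = 26.0% → the hybrid format
Media: the hybrid format 10/11 = 90.9%, Format B 10/13 = 76.9% → the hybrid format
Overall: the hybrid format 154/392 = 39.3%, Format B 78/275 = 28.4% → the hybrid format
The hybrid format wins overall and in every industry group — no reversal.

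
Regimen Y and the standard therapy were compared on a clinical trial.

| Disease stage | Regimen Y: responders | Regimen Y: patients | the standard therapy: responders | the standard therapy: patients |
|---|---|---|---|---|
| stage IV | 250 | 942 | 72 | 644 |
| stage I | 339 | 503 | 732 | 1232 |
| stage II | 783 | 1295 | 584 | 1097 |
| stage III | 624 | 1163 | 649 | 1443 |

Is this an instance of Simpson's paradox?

No

Stage IV: Regimen Y 250/942 = 26.5%, the standard therapy 72/644 = 11.2% → Regimen Y
Stage I: Regimen Y 339/503 = 67.4%, the standard therapy 732/1232 = 59.4% → Regimen Y
Stage II: Regimen Y 783/1295 = 60.5%, the standard therapy 584/1097 = 53.2% → Regimen Y
Stage III: Regimen Y 624/1163 = 53.7%, the standard therapy 649/1443 = 45.0% → Regimen Y
Overall: Regimen Y 1996/3903 = 51.1%, the standard therapy 2037/4416 = 46.1% → Regimen Y
Regimen Y wins overall and in every disease group — no reversal.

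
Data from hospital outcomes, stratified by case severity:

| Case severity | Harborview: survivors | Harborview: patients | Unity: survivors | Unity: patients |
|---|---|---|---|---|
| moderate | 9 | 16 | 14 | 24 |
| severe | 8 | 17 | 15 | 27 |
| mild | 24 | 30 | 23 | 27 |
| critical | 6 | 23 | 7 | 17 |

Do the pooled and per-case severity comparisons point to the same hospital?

Yes

Moderate: Harborview 9/16 = 56.2%, Unity 14/24 = 58.3% → Unity
Severe: Harborview 8/17 = 47.1%, Unity 15/27 = 55.6% → Unity
Mild: Harborview 24/30 = 80.0%, Unity 23/27 = 85.2% → Unity
Critical: Harborview 6/23 = 26.1%, Unity 7/17 = 41.2% → Unity
Overall: Harborview 47/86 = 54.7%, Unity 59/95 = 62.1% → Unity
Unity wins overall and in every case group — no reversal.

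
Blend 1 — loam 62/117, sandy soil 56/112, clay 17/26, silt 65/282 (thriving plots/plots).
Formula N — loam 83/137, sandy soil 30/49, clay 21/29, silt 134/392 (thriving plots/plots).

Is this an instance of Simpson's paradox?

Loam: Blend 1 62/117 = 53.0%, Formula N 83/137 = 60.6% → Formula N
Sandy soil: Blend 1 56/112 = 50.0%, Formula N 30/49 = 61.2% → Formula N
Clay: Blend 1 17/26 = 65.4%, Formula N 21/29 = 72.4% → Formula N
Silt: Blend 1 65/282 = 23.0%, Formula N 134/392 = 34.2% → Formula N
Overall: Blend 1 200/537 = 37.2%, Formula N 268/607 = 44.2% → Formula N
Formula N wins overall and in every soil group — no reversal.

No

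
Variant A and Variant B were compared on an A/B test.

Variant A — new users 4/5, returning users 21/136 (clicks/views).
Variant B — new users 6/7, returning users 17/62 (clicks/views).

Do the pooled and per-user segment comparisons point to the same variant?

New users: Variant A 4/5 = 80.0%, Variant B 6/7 = 85.7% → Variant B
Returning users: Variant A 21/136 = 15.4%, Variant B 17/62 = 27.4% → Variant B
Overall: Variant A 25/141 = 17.7%, Variant B 23/69 = 33.3% → Variant B
Variant B wins overall and in every user group — no reversal.

Yes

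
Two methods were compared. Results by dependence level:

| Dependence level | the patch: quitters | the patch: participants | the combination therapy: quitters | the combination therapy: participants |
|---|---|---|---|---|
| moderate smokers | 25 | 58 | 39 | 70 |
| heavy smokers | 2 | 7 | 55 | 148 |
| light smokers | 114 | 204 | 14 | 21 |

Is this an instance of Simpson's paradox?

Moderate smokers: the patch 25/58 = 43.1%, the combination therapy 39/70 = 55.7% → the combination therapy
Heavy smokers: the patch 2/7 = 28.6%, the combination therapy 55/148 = 37.2% → the combination therapy
Light smokers: the patch 114/204 = 55.9%, the combination therapy 14/21 = 66.7% → the combination therapy
Overall: the patch 141/269 = 52.4%, the combination therapy 108/239 = 45.2% → the patch
The combination therapy wins each dependence group but the patch wins overall — the comparison reverses. The combination therapy's participants skew toward heavy smokers, which has a lower base rate.

Yes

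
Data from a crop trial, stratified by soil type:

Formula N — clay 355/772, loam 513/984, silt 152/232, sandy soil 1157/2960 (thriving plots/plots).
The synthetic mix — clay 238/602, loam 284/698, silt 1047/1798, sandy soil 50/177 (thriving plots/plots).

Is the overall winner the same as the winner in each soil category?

No

Clay: Formula N 355/772 = 46.0%, the synthetic mix 238/602 = 39.5% → Formula N
Loam: Formula N 513/984 = 52.1%, the synthetic mix 284/698 = 40.7% → Formula N
Silt: Formula N 152/232 = 65.5%, the synthetic mix 1047/1798 = 58.2% → Formula N
Sandy soil: Formula N 1157/2960 = 39.1%, the synthetic mix 50/177 = 28.2% → Formula N
Overall: Formula N 2177/4948 = 44.0%, the synthetic mix 1619/3275 = 49.4% → the synthetic mix
Formula N wins each soil group but the synthetic mix wins overall — the comparison reverses. Formula N's plots skew toward sandy soil, which has a lower base rate.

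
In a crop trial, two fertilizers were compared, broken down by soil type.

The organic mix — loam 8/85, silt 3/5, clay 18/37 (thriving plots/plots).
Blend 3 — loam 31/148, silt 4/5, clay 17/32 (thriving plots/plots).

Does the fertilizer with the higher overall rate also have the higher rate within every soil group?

Yes

Loam: the organic mix 8/85 = 9.4%, Blend 3 31/148 = 20.9% → Blend 3
Silt: the organic mix 3/5 = 60.0%, Blend 3 4/5 = 80.0% → Blend 3
Clay: the organic mix 18/37 = 48.6%, Blend 3 17/32 = 53.1% → Blend 3
Overall: the organic mix 29/127 = 22.8%, Blend 3 52/185 = 28.1% → Blend 3
Blend 3 wins overall and in every soil group — no reversal.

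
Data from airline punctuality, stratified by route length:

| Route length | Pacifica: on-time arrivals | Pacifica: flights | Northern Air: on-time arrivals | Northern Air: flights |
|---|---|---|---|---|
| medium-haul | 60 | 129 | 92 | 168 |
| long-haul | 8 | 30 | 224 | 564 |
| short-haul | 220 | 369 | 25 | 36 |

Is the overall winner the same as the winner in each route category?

Medium-haul: Pacifica 60/129 = 46.5%, Northern Air 92/168 = 54.8% → Northern Air
Long-haul: Pacifica 8/30 = 26.7%, Northern Air 224/564 = 39.7% → Northern Air
Short-haul: Pacifica 220/369 = 59.6%, Northern Air 25/36 = 69.4% → Northern Air
Overall: Pacifica 288/528 = 54.5%, Northern Air 341/768 = 44.4% → Pacifica
Northern Air wins each route group but Pacifica wins overall — the comparison reverses. Northern Air's flights skew toward long-haul, which has a lower base rate.

No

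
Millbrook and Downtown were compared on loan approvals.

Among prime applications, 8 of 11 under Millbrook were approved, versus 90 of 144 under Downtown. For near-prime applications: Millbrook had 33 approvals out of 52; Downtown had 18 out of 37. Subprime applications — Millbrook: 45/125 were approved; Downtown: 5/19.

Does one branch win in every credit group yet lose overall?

Yes

Prime: Millbrook 8/11 = 72.7%, Downtown 90/144 = 62.5% → Millbrook
Near-prime: Millbrook 33/52 = 63.5%, Downtown 18/37 = 48.6% → Millbrook
Subprime: Millbrook 45/125 = 36.0%, Downtown 5/19 = 26.3% → Millbrook
Overall: Millbrook 86/188 = 45.7%, Downtown 113/200 = 56.5% → Downtown
Millbrook wins each credit group but Downtown wins overall — the comparison reverses. Millbrook's applications skew toward subprime, which has a lower base rate.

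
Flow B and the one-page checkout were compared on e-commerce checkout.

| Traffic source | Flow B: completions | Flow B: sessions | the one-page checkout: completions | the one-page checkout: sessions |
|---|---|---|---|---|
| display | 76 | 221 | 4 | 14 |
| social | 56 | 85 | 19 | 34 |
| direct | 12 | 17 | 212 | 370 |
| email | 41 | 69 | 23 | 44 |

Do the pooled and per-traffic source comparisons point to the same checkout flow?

Display: Flow B 76/221 = 34.4%, the one-page checkout 4/14 = 28.6% → Flow B
Social: Flow B 56/85 = 65.9%, the one-page checkout 19/34 = 55.9% → Flow B
Direct: Flow B 12/17 = 70.6%, the one-page checkout 212/370 = 57.3% → Flow B
Email: Flow B 41/69 = 59.4%, the one-page checkout 23/44 = 52.3% → Flow B
Overall: Flow B 185/392 = 47.2%, the one-page checkout 258/462 = 55.8% → the one-page checkout
Flow B wins each traffic group but the one-page checkout wins overall — the comparison reverses. Flow B's sessions skew toward display, which has a lower base rate.

No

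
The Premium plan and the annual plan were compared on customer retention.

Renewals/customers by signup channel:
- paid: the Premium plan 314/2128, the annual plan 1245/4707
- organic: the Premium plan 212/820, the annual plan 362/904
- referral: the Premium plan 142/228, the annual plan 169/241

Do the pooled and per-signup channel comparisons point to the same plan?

Yes

Paid: the Premium plan 314/2128 = 14.8%, the annual plan 1245/4707 = 26.4% → the annual plan
Organic: the Premium plan 212/820 = 25.9%, the annual plan 362/904 = 40.0% → the annual plan
Referral: the Premium plan 142/228 = 62.3%, the annual plan 169/241 = 70.1% → the annual plan
Overall: the Premium plan 668/3176 = 21.0%, the annual plan 1776/5852 = 30.3% → the annual plan
The annual plan wins overall and in every signup group — no reversal.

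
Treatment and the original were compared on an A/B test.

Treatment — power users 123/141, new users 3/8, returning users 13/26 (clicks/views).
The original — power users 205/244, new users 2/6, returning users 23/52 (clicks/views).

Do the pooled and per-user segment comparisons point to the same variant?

Yes

Power users: Treatment 123/141 = 87.2%, the original 205/244 = 84.0% → Treatment
New users: Treatment 3/8 = 37.5%, the original 2/6 = 33.3% → Treatment
Returning users: Treatment 13/26 = 50.0%, the original 23/52 = 44.2% → Treatment
Overall: Treatment 139/175 = 79.4%, the original 230/302 = 76.2% → Treatment
Treatment wins overall and in every user group — no reversal.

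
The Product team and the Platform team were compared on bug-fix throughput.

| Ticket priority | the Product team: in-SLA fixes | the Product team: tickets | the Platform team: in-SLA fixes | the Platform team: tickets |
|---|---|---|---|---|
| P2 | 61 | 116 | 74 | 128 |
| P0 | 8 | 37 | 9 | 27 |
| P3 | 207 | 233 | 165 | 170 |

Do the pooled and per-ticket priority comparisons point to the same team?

Yes

P2: the Product team 61/116 = 52.6%, the Platform team 74/128 = 57.8% → the Platform team
P0: the Product team 8/37 = 21.6%, the Platform team 9/27 = 33.3% → the Platform team
P3: the Product team 207/233 = 88.8%, the Platform team 165/170 = 97.1% → the Platform team
Overall: the Product team 276/386 = 71.5%, the Platform team 248/325 = 76.3% → the Platform team
The Platform team wins overall and in every ticket group — no reversal.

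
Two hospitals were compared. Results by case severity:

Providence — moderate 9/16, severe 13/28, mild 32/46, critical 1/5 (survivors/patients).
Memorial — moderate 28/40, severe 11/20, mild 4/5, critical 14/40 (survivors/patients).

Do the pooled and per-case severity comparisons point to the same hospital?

No

Moderate: Providence 9/16 = 56.2%, Memorial 28/40 = 70.0% → Memorial
Severe: Providence 13/28 = 46.4%, Memorial 11/20 = 55.0% → Memorial
Mild: Providence 32/46 = 69.6%, Memorial 4/5 = 80.0% → Memorial
Critical: Providence 1/5 = 20.0%, Memorial 14/40 = 35.0% → Memorial
Overall: Providence 55/95 = 57.9%, Memorial 57/105 = 54.3% → Providence
Memorial wins each case group but Providence wins overall — the comparison reverses. Memorial's patients skew toward critical, which has a lower base rate.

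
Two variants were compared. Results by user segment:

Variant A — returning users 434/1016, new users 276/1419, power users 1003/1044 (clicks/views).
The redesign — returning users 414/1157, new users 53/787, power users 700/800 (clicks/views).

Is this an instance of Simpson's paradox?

No

Returning users: Variant A 434/1016 = 42.7%, the redesign 414/1157 = 35.8% → Variant A
New users: Variant A 276/1419 = 19.5%, the redesign 53/787 = 6.7% → Variant A
Power users: Variant A 1003/1044 = 96.1%, the redesign 700/800 = 87.5% → Variant A
Overall: Variant A 1713/3479 = 49.2%, the redesign 1167/2744 = 42.5% → Variant A
Variant A wins overall and in every user group — no reversal.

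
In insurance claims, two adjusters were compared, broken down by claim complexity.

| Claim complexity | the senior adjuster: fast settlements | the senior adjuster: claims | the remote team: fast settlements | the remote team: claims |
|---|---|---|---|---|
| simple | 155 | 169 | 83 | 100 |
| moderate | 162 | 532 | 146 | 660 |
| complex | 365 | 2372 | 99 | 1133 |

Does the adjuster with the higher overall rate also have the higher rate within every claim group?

Yes

Simple: the senior adjuster 155/169 = 91.7%, the remote team 83/100 = 83.0% → the senior adjuster
Moderate: the senior adjuster 162/532 = 30.5%, the remote team 146/660 = 22.1% → the senior adjuster
Complex: the senior adjuster 365/2372 = 15.4%, the remote team 99/1133 = 8.7% → the senior adjuster
Overall: the senior adjuster 682/3073 = 22.2%, the remote team 328/1893 = 17.3% → the senior adjuster
The senior adjuster wins overall and in every claim group — no reversal.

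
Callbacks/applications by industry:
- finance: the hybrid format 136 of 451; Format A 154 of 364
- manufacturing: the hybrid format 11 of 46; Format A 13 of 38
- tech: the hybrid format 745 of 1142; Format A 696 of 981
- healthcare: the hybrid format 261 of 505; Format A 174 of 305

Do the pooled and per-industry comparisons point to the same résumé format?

Finance: the hybrid format 136/451 = 30.2%, Format A 154/364 = 42.3% → Format A
Manufacturing: the hybrid format 11/46 = 23.9%, Format A 13/38 = 34.2% → Format A
Tech: the hybrid format 745/1142 = 65.2%, Format A 696/981 = 70.9% → Format A
Healthcare: the hybrid format 261/505 = 51.7%, Format A 174/305 = 57.0% → Format A
Overall: the hybrid format 1153/2144 = 53.8%, Format A 1037/1688 = 61.4% → Format A
Format A wins overall and in every industry group — no reversal.

Yes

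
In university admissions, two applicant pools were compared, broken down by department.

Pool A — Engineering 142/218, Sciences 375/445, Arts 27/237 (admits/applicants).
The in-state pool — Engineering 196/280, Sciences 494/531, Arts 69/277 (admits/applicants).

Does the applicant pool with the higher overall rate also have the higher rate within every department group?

Yes

Engineering: Pool A 142/218 = 65.1%, the in-state pool 196/280 = 70.0% → the in-state pool
Sciences: Pool A 375/445 = 84.3%, the in-state pool 494/531 = 93.0% → the in-state pool
Arts: Pool A 27/237 = 11.4%, the in-state pool 69/277 = 24.9% → the in-state pool
Overall: Pool A 544/900 = 60.4%, the in-state pool 759/1088 = 69.8% → the in-state pool
The in-state pool wins overall and in every department group — no reversal.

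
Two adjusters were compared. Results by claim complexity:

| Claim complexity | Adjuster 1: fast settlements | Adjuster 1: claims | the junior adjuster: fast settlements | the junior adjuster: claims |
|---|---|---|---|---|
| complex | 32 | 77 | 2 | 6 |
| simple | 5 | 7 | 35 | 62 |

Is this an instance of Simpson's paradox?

Yes

Complex: Adjuster 1 32/77 = 41.6%, the junior adjuster 2/6 = 33.3% → Adjuster 1
Simple: Adjuster 1 5/7 = 71.4%, the junior adjuster 35/62 = 56.5% → Adjuster 1
Overall: Adjuster 1 37/84 = 44.0%, the junior adjuster 37/68 = 54.4% → the junior adjuster
Adjuster 1 wins each claim group but the junior adjuster wins overall — the comparison reverses. Adjuster 1's claims skew toward complex, which has a lower base rate.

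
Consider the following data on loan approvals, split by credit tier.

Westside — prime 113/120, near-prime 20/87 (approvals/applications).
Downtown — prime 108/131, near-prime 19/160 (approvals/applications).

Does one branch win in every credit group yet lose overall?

Prime: Westside 113/120 = 94.2%, Downtown 108/131 = 82.4% → Westside
Near-prime: Westside 20/87 = 23.0%, Downtown 19/160 = 11.9% → Westside
Overall: Westside 133/207 = 64.3%, Downtown 127/291 = 43.6% → Westside
Westside wins overall and in every credit group — no reversal.

No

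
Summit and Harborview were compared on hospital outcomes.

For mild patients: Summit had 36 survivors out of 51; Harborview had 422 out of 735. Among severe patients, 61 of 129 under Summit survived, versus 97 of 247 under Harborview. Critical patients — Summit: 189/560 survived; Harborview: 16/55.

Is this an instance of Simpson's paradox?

Mild: Summit 36/51 = 70.6%, Harborview 422/735 = 57.4% → Summit
Severe: Summit 61/129 = 47.3%, Harborview 97/247 = 39.3% → Summit
Critical: Summit 189/560 = 33.8%, Harborview 16/55 = 29.1% → Summit
Overall: Summit 286/740 = 38.6%, Harborview 535/1037 = 51.6% → Harborview
Summit wins each case group but Harborview wins overall — the comparison reverses. Summit's patients skew toward critical, which has a lower base rate.

Yes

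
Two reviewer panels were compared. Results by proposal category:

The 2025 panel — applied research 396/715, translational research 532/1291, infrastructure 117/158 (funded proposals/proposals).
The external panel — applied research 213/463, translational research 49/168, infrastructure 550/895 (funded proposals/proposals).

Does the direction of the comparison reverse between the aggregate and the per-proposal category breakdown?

Applied research: the 2025 panel 396/715 = 55.4%, the external panel 213/463 = 46.0% → the 2025 panel
Translational research: the 2025 panel 532/1291 = 41.2%, the external panel 49/168 = 29.2% → the 2025 panel
Infrastructure: the 2025 panel 117/158 = 74.1%, the external panel 550/895 = 61.5% → the 2025 panel
Overall: the 2025 panel 1045/2164 = 48.3%, the external panel 812/1526 = 53.2% → the external panel
The 2025 panel wins each proposal group but the external panel wins overall — the comparison reverses. The 2025 panel's proposals skew toward translational research, which has a lower base rate.

Yes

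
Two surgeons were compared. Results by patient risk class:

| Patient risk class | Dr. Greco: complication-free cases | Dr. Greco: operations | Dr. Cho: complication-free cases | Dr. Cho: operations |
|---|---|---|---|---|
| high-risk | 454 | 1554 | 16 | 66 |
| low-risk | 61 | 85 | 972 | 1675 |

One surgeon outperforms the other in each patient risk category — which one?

High-risk: Dr. Greco 454/1554 = 29.2%, Dr. Cho 16/66 = 24.2% → Dr. Greco
Low-risk: Dr. Greco 61/85 = 71.8%, Dr. Cho 972/1675 = 58.0% → Dr. Greco
Dr. Greco has the higher rate in both groups.

Dr. Greco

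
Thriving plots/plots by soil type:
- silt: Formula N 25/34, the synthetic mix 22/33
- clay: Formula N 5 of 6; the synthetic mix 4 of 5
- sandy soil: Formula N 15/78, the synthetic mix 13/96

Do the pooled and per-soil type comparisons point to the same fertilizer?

Silt: Formula N 25/34 = 73.5%, the synthetic mix 22/33 = 66.7% → Formula N
Clay: Formula N 5/6 = 83.3%, the synthetic mix 4/5 = 80.0% → Formula N
Sandy soil: Formula N 15/78 = 19.2%, the synthetic mix 13/96 = 13.5% → Formula N
Overall: Formula N 45/118 = 38.1%, the synthetic mix 39/134 = 29.1% → Formula N
Formula N wins overall and in every soil group — no reversal.

Yes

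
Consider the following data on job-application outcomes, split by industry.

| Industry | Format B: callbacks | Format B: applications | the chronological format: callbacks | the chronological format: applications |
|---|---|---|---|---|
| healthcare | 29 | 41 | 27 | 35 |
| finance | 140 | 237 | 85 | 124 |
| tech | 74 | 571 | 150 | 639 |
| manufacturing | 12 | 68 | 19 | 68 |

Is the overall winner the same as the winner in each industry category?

Yes

Healthcare: Format B 29/41 = 70.7%, the chronological format 27/35 = 77.1% → the chronological format
Finance: Format B 140/237 = 59.1%, the chronological format 85/124 = 68.5% → the chronological format
Tech: Format B 74/571 = 13.0%, the chronological format 150/639 = 23.5% → the chronological format
Manufacturing: Format B 12/68 = 17.6%, the chronological format 19/68 = 27.9% → the chronological format
Overall: Format B 255/917 = 27.8%, the chronological format 281/866 = 32.4% → the chronological format
The chronological format wins overall and in every industry group — no reversal.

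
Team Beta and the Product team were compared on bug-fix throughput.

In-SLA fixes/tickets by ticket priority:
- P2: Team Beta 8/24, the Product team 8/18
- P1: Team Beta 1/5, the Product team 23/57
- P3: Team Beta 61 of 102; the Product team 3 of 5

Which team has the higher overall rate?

P2: Team Beta 8/24 = 33.3%, the Product team 8/18 = 44.4% → the Product team
P1: Team Beta 1/5 = 20.0%, the Product team 23/57 = 40.4% → the Product team
P3: Team Beta 61/102 = 59.8%, the Product team 3/5 = 60.0% → the Product team
Overall: Team Beta 70/131 = 53.4%, the Product team 34/80 = 42.5% → Team Beta
(The Product team wins every ticket group but Team Beta wins overall — the Product team's tickets skew toward the low-rate P1 group.)

Team Beta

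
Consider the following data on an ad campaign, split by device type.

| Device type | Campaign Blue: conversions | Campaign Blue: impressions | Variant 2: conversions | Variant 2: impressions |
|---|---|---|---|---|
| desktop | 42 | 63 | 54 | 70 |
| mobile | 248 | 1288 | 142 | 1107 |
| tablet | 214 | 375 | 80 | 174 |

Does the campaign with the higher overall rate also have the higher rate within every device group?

No

Desktop: Campaign Blue 42/63 = 66.7%, Variant 2 54/70 = 77.1% → Variant 2
Mobile: Campaign Blue 248/1288 = 19.3%, Variant 2 142/1107 = 12.8% → Campaign Blue
Tablet: Campaign Blue 214/375 = 57.1%, Variant 2 80/174 = 46.0% → Campaign Blue
Overall: Campaign Blue 504/1726 = 29.2%, Variant 2 276/1351 = 20.4% → Campaign Blue
Neither sweeps: Campaign Blue wins 2 of 3 groups, Variant 2 wins 1. Campaign Blue wins overall but not every group — no Simpson reversal.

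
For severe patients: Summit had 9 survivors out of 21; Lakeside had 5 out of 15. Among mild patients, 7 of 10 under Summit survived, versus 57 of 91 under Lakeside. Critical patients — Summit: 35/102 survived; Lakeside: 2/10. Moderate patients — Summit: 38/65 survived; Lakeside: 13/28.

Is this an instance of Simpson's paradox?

Yes

Severe: Summit 9/21 = 42.9%, Lakeside 5/15 = 33.3% → Summit
Mild: Summit 7/10 = 70.0%, Lakeside 57/91 = 62.6% → Summit
Critical: Summit 35/102 = 34.3%, Lakeside 2/10 = 20.0% → Summit
Moderate: Summit 38/65 = 58.5%, Lakeside 13/28 = 46.4% → Summit
Overall: Summit 89/198 = 44.9%, Lakeside 77/144 = 53.5% → Lakeside
Summit wins each case group but Lakeside wins overall — the comparison reverses. Summit's patients skew toward critical, which has a lower base rate.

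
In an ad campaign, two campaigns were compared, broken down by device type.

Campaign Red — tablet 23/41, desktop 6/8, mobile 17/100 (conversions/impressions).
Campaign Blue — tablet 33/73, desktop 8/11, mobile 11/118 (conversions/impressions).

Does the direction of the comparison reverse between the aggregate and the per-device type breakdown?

No

Tablet: Campaign Red 23/41 = 56.1%, Campaign Blue 33/73 = 45.2% → Campaign Red
Desktop: Campaign Red 6/8 = 75.0%, Campaign Blue 8/11 = 72.7% → Campaign Red
Mobile: Campaign Red 17/100 = 17.0%, Campaign Blue 11/118 = 9.3% → Campaign Red
Overall: Campaign Red 46/149 = 30.9%, Campaign Blue 52/202 = 25.7% → Campaign Red
Campaign Red wins overall and in every device group — no reversal.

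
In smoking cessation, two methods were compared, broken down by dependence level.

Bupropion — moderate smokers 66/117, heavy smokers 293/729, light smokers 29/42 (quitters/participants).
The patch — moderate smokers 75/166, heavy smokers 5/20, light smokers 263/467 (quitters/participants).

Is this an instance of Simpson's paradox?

Yes

Moderate smokers: bupropion 66/117 = 56.4%, the patch 75/166 = 45.2% → bupropion
Heavy smokers: bupropion 293/729 = 40.2%, the patch 5/20 = 25.0% → bupropion
Light smokers: bupropion 29/42 = 69.0%, the patch 263/467 = 56.3% → bupropion
Overall: bupropion 388/888 = 43.7%, the patch 343/653 = 52.5% → the patch
Bupropion wins each dependence group but the patch wins overall — the comparison reverses. Bupropion's participants skew toward heavy smokers, which has a lower base rate.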